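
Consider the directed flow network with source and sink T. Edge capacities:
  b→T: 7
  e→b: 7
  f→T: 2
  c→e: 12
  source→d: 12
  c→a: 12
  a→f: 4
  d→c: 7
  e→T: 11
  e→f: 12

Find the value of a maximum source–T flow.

Augment source→d→c→e→T: bottleneck 7. Total 7.
No augmenting path remains in the residual graph.

7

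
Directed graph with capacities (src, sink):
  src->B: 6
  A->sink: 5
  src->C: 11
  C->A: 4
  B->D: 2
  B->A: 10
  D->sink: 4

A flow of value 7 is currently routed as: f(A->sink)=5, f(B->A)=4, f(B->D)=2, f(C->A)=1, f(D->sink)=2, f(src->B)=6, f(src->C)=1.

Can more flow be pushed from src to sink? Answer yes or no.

Residual reachable from src: {A, B, C, src}; sink is not reachable.
Saturated cut: B->D, A->sink with total capacity 7 = current flow value. Flow is maximum.

No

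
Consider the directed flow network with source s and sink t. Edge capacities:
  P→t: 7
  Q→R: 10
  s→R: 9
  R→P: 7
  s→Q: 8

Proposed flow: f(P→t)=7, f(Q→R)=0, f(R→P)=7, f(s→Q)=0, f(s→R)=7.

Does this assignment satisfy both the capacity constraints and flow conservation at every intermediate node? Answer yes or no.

Every edge has 0 ≤ f(e) ≤ cap(e).
At each intermediate node, inflow equals outflow.

Yes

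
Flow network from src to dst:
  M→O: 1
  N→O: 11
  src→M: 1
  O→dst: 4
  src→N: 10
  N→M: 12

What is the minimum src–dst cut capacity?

4

Max flow = 4 (via 1 augmenting path).
In the residual at optimum, the set reachable from src is {M, N, O, src}.
Cut edges: O→dst (cap 4). Sum = 4.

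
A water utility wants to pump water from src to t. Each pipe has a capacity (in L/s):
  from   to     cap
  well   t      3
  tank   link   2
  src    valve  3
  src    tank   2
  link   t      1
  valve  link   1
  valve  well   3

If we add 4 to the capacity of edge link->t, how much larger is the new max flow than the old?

1

Original max flow = 4.
After raising cap(link->t), augmenting paths through that edge carry 1 more unit.
New max flow = 5. Increase = 1.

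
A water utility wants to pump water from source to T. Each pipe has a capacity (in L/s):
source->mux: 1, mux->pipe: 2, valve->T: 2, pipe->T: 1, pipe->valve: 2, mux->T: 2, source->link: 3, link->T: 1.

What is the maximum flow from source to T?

Augment source->mux->T: bottleneck 1. Total 1.
Augment source->link->T: bottleneck 1. Total 2.
No augmenting path remains in the residual graph.

2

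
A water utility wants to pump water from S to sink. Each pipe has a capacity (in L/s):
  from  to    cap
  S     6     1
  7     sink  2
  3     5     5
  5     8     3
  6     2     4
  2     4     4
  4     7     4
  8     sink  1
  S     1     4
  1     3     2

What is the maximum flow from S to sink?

Augment S->6->2->4->7->sink: bottleneck 1. Total 1.
Augment S->1->3->5->8->sink: bottleneck 1. Total 2.
No augmenting path remains in the residual graph.

2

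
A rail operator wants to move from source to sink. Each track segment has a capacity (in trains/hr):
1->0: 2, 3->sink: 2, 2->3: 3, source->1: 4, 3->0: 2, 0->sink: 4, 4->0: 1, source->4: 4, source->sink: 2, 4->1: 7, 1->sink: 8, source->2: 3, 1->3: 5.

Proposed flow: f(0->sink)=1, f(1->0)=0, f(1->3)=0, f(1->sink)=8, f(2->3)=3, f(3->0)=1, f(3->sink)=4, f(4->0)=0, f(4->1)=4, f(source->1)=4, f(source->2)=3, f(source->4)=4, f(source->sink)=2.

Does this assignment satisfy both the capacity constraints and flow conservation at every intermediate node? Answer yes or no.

No

Capacity violated on 3->sink: flow 4 > capacity 2.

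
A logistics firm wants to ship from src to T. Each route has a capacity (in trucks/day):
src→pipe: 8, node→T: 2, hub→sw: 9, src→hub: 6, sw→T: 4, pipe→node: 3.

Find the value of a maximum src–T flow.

Augment src→pipe→node→T: bottleneck 2. Total 2.
Augment src→hub→sw→T: bottleneck 4. Total 6.
No augmenting path remains in the residual graph.

6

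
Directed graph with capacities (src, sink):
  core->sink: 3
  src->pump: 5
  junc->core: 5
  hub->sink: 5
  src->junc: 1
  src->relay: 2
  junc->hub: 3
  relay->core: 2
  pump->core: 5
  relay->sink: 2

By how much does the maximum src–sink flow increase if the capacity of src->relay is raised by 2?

0

Original max flow = 6.
Even with extra capacity on src->relay, another cut of capacity 6 remains binding.
New max flow = 6. Increase = 0.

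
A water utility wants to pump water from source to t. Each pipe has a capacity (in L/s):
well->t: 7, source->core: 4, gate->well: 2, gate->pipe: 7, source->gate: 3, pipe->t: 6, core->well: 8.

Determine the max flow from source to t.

7

Augment source->gate->pipe->t: bottleneck 3. Total 3.
Augment source->core->well->t: bottleneck 4. Total 7.
No augmenting path remains in the residual graph.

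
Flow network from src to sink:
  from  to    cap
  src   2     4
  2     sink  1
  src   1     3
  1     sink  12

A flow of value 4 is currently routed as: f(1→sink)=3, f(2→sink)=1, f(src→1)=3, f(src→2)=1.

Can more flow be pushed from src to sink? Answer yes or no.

Residual reachable from src: {2, src}; sink is not reachable.
Saturated cut: src→1, 2→sink with total capacity 4 = current flow value. Flow is maximum.

No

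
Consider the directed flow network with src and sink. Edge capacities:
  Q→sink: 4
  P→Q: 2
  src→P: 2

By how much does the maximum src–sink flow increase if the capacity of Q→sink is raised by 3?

0

Original max flow = 2.
Edge Q→sink does not cross the min cut (source side {src}), so extra capacity there cannot help.
New max flow = 2. Increase = 0.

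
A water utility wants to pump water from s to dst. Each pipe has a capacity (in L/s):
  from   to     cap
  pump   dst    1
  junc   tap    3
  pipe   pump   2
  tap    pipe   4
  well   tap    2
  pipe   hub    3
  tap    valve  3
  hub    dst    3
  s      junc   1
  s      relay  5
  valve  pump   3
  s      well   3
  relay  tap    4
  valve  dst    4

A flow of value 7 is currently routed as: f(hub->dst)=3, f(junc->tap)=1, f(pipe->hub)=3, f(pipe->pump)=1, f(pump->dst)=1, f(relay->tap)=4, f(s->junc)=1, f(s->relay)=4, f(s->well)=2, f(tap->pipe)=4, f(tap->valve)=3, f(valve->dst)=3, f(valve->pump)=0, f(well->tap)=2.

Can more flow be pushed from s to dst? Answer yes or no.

Residual reachable from s: {relay, s, well}; dst is not reachable.
Saturated cut: s->junc, well->tap, relay->tap with total capacity 7 = current flow value. Flow is maximum.

No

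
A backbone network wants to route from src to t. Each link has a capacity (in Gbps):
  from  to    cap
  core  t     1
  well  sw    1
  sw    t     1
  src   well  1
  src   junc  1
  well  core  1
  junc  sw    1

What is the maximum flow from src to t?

2

Augment src→junc→sw→t: bottleneck 1. Total 1.
Augment src→well→core→t: bottleneck 1. Total 2.
No augmenting path remains in the residual graph.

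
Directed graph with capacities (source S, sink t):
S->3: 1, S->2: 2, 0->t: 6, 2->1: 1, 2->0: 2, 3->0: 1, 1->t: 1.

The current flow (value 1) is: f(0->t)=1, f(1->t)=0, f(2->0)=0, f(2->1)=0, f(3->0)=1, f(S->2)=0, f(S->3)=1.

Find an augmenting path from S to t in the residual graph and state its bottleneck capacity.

S->2->0->t, bottleneck 2

Residual along S->2->0->t: S->2: 2, 2->0: 2, 0->t: 5.
Bottleneck = min = 2.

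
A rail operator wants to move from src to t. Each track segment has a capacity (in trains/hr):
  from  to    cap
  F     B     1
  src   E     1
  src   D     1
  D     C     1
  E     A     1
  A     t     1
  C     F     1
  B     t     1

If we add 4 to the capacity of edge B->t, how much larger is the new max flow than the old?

0

Original max flow = 2.
Edge B->t does not cross the min cut (source side {src}), so extra capacity there cannot help.
New max flow = 2. Increase = 0.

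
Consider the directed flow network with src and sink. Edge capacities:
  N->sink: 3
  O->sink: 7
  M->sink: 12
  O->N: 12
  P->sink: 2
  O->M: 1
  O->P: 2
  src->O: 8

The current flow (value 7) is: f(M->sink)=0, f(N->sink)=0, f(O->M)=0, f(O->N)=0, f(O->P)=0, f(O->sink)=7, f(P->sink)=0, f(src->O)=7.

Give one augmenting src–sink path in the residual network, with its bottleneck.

Residual along src->O->P->sink: src->O: 1, O->P: 2, P->sink: 2.
Bottleneck = min = 1.

src->O->P->sink, bottleneck 1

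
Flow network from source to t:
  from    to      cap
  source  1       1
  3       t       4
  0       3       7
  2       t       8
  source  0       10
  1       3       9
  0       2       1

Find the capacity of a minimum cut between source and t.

5

Max flow = 5 (via 3 augmenting paths).
In the residual at optimum, the set reachable from source is {0, 1, 3, source}.
Cut edges: 0->2 (cap 1), 3->t (cap 4). Sum = 5.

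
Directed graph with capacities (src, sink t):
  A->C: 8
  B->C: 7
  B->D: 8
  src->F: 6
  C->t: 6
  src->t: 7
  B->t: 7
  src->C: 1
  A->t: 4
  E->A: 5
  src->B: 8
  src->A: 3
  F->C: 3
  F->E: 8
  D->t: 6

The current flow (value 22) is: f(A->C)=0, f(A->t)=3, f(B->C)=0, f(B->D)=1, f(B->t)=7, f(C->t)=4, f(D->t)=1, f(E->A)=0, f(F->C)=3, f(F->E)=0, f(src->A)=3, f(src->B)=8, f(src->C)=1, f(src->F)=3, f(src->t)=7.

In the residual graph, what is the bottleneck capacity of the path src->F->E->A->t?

Residual capacities along the path: src->F: 3, F->E: 8, E->A: 5, A->t: 1.
Minimum is 1.

1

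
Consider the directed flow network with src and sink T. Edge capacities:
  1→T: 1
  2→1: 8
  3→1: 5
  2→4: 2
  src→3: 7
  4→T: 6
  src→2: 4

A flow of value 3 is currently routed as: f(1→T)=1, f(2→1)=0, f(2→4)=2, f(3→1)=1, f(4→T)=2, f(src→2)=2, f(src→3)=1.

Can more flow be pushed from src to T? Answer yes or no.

Residual reachable from src: {1, 2, 3, src}; T is not reachable.
Saturated cut: 2→4, 1→T with total capacity 3 = current flow value. Flow is maximum.

No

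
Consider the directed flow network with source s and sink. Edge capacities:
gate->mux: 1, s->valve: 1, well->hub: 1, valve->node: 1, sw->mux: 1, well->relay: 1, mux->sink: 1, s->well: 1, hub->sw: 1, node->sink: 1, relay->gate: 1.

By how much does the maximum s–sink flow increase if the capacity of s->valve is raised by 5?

Original max flow = 2.
Even with extra capacity on s->valve, another cut of capacity 2 remains binding.
New max flow = 2. Increase = 0.

0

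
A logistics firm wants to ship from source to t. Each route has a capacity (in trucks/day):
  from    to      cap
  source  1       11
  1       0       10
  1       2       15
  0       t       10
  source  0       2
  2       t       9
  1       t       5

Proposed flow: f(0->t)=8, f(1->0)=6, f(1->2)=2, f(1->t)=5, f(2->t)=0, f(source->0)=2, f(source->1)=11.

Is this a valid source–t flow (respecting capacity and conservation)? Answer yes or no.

No

Conservation fails at 1: inflow 11 ≠ outflow 13.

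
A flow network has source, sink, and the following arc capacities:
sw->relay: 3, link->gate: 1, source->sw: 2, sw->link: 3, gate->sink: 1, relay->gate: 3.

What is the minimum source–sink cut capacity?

1

Max flow = 1 (via 1 augmenting path).
In the residual at optimum, the set reachable from source is {gate, link, relay, source, sw}.
Cut edges: gate->sink (cap 1). Sum = 1.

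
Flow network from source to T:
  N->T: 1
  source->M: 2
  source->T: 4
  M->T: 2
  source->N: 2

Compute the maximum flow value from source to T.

7

Augment source->T: bottleneck 4. Total 4.
Augment source->M->T: bottleneck 2. Total 6.
Augment source->N->T: bottleneck 1. Total 7.
No augmenting path remains in the residual graph.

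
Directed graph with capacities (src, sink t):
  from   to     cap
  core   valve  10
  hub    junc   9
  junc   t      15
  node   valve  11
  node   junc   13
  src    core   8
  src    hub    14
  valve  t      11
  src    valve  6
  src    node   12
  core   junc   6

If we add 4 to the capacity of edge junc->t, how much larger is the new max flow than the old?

4

Original max flow = 26.
After raising cap(junc->t), augmenting paths through that edge carry 4 more units.
New max flow = 30. Increase = 4.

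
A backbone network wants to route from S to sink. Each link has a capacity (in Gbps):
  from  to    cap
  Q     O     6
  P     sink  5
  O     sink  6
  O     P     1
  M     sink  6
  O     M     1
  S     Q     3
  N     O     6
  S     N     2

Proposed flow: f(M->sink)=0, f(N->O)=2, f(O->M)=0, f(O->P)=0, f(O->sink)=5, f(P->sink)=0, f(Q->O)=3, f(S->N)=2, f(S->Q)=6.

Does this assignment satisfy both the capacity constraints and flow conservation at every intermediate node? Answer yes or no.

Capacity violated on S->Q: flow 6 > capacity 3.

No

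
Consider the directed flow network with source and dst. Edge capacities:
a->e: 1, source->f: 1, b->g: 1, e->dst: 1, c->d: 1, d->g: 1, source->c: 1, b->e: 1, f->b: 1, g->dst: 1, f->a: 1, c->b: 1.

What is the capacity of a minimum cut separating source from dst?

Max flow = 2 (via 2 augmenting paths).
In the residual at optimum, the set reachable from source is {source}.
Cut edges: source->f (cap 1), source->c (cap 1). Sum = 2.

2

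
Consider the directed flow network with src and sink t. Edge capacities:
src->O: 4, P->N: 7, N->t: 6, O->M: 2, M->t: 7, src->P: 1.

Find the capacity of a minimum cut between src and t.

3

Max flow = 3 (via 2 augmenting paths).
In the residual at optimum, the set reachable from src is {O, src}.
Cut edges: O->M (cap 2), src->P (cap 1). Sum = 3.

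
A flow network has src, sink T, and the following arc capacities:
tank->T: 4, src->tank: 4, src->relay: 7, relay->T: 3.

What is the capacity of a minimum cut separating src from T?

Max flow = 7 (via 2 augmenting paths).
In the residual at optimum, the set reachable from src is {relay, src}.
Cut edges: src->tank (cap 4), relay->T (cap 3). Sum = 7.

7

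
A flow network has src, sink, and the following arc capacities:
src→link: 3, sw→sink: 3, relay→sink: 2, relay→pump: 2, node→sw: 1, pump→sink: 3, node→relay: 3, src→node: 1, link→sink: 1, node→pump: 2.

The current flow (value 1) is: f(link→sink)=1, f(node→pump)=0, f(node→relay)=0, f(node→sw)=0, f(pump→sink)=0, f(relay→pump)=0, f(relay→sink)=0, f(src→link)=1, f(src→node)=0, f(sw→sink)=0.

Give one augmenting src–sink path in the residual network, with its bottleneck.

src→node→relay→sink, bottleneck 1

Residual along src→node→relay→sink: src→node: 1, node→relay: 3, relay→sink: 2.
Bottleneck = min = 1.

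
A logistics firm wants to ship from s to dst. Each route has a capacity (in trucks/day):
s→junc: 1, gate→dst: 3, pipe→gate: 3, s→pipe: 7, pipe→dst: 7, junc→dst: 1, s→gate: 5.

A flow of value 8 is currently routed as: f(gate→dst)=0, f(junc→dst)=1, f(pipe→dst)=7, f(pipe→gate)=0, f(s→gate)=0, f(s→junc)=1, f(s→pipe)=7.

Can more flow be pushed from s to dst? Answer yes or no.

Residual path s→gate→dst has bottleneck 3 > 0.
Pushing 3 along it raises the flow to 11, so the given flow is not maximum.

Yes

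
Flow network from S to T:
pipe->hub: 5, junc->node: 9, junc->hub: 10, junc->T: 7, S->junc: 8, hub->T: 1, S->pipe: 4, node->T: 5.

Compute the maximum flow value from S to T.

Augment S->junc->T: bottleneck 7. Total 7.
Augment S->junc->node->T: bottleneck 1. Total 8.
Augment S->pipe->hub->T: bottleneck 1. Total 9.
No augmenting path remains in the residual graph.

9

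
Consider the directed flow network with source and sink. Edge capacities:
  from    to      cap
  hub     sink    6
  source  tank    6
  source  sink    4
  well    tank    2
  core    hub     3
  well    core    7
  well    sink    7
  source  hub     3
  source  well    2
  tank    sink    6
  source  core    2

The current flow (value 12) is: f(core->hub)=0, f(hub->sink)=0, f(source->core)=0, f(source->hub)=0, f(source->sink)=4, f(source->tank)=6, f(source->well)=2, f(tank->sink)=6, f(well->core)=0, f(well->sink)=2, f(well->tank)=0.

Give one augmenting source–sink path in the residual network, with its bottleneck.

source->hub->sink, bottleneck 3

Residual along source->hub->sink: source->hub: 3, hub->sink: 6.
Bottleneck = min = 3.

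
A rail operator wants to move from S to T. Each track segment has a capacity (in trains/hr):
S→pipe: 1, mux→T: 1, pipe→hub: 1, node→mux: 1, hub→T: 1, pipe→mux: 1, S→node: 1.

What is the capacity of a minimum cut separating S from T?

Max flow = 2 (via 2 augmenting paths).
In the residual at optimum, the set reachable from S is {S}.
Cut edges: S→node (cap 1), S→pipe (cap 1). Sum = 2.

2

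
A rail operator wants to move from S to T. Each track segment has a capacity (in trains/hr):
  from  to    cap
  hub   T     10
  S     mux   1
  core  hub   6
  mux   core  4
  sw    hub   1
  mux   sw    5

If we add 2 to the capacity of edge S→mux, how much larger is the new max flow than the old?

2

Original max flow = 1.
After raising cap(S→mux), augmenting paths through that edge carry 2 more units.
New max flow = 3. Increase = 2.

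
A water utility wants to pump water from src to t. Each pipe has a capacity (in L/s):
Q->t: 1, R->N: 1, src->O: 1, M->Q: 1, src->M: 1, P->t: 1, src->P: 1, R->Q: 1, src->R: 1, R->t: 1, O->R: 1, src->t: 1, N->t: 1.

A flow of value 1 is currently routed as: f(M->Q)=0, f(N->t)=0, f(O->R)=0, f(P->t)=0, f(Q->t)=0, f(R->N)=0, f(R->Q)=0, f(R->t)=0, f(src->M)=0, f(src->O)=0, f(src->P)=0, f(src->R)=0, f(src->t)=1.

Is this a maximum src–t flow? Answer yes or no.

Residual path src->P->t has bottleneck 1 > 0.
Pushing 1 along it raises the flow to 2, so the given flow is not maximum.

No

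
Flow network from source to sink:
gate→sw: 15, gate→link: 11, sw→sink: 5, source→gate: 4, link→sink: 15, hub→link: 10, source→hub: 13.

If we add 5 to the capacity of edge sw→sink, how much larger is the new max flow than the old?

0

Original max flow = 14.
Edge sw→sink does not cross the min cut (source side {hub, source}), so extra capacity there cannot help.
New max flow = 14. Increase = 0.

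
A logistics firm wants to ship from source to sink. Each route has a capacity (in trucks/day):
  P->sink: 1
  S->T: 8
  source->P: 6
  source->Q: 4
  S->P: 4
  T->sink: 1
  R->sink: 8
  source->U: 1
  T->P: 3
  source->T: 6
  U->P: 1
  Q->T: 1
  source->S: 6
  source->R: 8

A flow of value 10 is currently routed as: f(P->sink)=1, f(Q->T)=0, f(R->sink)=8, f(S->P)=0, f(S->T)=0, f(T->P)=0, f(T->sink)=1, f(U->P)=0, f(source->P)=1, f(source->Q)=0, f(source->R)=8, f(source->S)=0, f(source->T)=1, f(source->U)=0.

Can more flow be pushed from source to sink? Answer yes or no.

Residual reachable from source: {P, Q, S, T, U, source}; sink is not reachable.
Saturated cut: source->R, T->sink, P->sink with total capacity 10 = current flow value. Flow is maximum.

No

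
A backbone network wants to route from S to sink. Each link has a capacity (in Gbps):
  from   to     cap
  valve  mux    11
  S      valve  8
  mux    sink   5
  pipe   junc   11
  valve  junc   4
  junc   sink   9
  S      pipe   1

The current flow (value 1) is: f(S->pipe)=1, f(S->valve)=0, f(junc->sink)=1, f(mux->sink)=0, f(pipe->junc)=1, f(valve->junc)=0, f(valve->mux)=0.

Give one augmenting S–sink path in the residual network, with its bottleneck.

S->valve->junc->sink, bottleneck 4

Residual along S->valve->junc->sink: S->valve: 8, valve->junc: 4, junc->sink: 8.
Bottleneck = min = 4.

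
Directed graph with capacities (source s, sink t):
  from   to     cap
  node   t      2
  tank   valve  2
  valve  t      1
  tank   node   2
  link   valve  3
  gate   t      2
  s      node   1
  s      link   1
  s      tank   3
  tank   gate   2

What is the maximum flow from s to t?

5

Augment s→node→t: bottleneck 1. Total 1.
Augment s→tank→valve→t: bottleneck 1. Total 2.
Augment s→tank→node→t: bottleneck 1. Total 3.
Augment s→tank→gate→t: bottleneck 1. Total 4.
Augment s→link→valve→tank→gate→t: bottleneck 1. Total 5.
No augmenting path remains in the residual graph.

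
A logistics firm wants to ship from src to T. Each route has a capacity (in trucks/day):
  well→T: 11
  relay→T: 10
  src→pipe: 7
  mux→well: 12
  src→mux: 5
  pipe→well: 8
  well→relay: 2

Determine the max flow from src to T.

Augment src→pipe→well→T: bottleneck 7. Total 7.
Augment src→mux→well→T: bottleneck 4. Total 11.
Augment src→mux→well→relay→T: bottleneck 1. Total 12.
No augmenting path remains in the residual graph.

12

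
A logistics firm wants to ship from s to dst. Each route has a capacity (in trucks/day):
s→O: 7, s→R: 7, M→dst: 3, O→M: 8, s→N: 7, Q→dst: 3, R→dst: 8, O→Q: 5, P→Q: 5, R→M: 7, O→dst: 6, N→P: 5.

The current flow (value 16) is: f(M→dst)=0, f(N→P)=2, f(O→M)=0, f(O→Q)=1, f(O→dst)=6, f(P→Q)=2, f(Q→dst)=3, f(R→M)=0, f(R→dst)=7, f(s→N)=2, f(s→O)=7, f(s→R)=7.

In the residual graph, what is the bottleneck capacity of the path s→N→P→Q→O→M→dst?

1

Residual capacities along the path: s→N: 5, N→P: 3, P→Q: 3, Q→O: 1, O→M: 8, M→dst: 3.
Minimum is 1.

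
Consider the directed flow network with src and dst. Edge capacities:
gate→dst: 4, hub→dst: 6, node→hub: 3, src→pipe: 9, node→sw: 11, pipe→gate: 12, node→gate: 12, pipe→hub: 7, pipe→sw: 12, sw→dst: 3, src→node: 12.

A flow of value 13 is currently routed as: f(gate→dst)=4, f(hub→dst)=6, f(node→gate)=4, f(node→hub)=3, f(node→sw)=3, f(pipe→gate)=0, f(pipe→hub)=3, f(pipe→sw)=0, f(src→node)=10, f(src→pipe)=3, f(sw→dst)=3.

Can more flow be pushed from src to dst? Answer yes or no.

No

Residual reachable from src: {gate, hub, node, pipe, src, sw}; dst is not reachable.
Saturated cut: gate→dst, hub→dst, sw→dst with total capacity 13 = current flow value. Flow is maximum.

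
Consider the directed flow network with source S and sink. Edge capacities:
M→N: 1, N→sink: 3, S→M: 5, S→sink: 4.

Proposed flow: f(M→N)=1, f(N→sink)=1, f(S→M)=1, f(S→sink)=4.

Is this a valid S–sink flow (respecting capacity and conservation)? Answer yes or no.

Yes

Every edge has 0 ≤ f(e) ≤ cap(e).
At each intermediate node, inflow equals outflow.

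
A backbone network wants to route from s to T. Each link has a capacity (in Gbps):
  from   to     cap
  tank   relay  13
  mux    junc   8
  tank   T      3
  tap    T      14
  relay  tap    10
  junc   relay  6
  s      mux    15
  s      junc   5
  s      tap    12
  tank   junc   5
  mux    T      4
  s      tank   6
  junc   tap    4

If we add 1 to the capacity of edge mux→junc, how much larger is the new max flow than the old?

Original max flow = 21.
Edge mux→junc does not cross the min cut (source side {junc, mux, relay, s, tank, tap}), so extra capacity there cannot help.
New max flow = 21. Increase = 0.

0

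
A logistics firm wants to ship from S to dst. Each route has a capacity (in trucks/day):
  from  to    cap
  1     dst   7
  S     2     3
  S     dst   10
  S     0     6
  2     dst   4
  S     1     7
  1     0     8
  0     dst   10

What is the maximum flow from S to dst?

26

Augment S→dst: bottleneck 10. Total 10.
Augment S→1→dst: bottleneck 7. Total 17.
Augment S→0→dst: bottleneck 6. Total 23.
Augment S→2→dst: bottleneck 3. Total 26.
No augmenting path remains in the residual graph.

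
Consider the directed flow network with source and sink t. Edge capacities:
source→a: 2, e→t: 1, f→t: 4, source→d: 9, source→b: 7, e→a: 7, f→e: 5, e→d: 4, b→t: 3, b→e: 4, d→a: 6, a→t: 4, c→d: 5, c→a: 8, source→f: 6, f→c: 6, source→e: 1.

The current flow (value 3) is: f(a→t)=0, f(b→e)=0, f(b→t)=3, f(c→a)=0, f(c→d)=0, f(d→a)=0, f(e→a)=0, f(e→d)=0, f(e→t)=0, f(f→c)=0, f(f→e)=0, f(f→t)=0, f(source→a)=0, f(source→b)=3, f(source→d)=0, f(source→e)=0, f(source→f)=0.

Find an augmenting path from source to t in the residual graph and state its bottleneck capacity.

Residual along source→f→t: source→f: 6, f→t: 4.
Bottleneck = min = 4.

source→f→t, bottleneck 4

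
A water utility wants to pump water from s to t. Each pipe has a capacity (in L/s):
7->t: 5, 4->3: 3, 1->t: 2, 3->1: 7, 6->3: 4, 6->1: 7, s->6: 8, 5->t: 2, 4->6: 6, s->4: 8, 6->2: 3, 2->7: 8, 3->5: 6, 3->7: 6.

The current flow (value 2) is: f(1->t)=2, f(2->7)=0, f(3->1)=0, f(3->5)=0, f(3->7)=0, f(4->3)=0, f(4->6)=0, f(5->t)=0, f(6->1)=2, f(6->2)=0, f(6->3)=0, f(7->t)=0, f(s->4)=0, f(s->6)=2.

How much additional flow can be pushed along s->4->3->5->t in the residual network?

2

Residual capacities along the path: s->4: 8, 4->3: 3, 3->5: 6, 5->t: 2.
Minimum is 2.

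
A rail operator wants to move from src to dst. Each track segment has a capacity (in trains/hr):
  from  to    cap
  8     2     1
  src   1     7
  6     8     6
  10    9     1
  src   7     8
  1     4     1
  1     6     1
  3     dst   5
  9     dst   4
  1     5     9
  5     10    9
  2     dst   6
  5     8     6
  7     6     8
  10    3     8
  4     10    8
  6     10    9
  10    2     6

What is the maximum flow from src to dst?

12

Augment src->7->6->10->9->dst: bottleneck 1. Total 1.
Augment src->7->6->10->3->dst: bottleneck 5. Total 6.
Augment src->7->6->10->2->dst: bottleneck 2. Total 8.
Augment src->1->4->10->2->dst: bottleneck 1. Total 9.
Augment src->1->6->10->2->dst: bottleneck 1. Total 10.
Augment src->1->5->10->2->dst: bottleneck 2. Total 12.
No augmenting path remains in the residual graph.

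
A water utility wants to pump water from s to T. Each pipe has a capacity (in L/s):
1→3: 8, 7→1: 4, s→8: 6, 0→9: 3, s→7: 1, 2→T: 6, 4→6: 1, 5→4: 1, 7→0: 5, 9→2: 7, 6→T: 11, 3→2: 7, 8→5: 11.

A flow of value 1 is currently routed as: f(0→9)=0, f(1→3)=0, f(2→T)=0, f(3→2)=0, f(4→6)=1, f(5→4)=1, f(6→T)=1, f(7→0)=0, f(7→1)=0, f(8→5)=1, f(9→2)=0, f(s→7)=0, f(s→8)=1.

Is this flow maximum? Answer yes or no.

Residual path s→7→1→3→2→T has bottleneck 1 > 0.
Pushing 1 along it raises the flow to 2, so the given flow is not maximum.

No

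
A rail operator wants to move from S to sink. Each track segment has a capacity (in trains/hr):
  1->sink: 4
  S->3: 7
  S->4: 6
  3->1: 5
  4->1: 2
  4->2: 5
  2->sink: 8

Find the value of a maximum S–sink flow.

Augment S->3->1->sink: bottleneck 4. Total 4.
Augment S->4->2->sink: bottleneck 5. Total 9.
No augmenting path remains in the residual graph.

9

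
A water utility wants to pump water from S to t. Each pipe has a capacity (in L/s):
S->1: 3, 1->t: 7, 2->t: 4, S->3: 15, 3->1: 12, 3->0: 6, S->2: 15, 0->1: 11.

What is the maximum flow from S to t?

11

Augment S->2->t: bottleneck 4. Total 4.
Augment S->1->t: bottleneck 3. Total 7.
Augment S->3->1->t: bottleneck 4. Total 11.
No augmenting path remains in the residual graph.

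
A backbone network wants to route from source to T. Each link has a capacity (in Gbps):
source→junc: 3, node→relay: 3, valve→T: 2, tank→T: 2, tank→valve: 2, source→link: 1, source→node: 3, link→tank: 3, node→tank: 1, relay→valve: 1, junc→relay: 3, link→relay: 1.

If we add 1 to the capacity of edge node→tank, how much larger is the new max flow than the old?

1

Original max flow = 3.
After raising cap(node→tank), augmenting paths through that edge carry 1 more unit.
New max flow = 4. Increase = 1.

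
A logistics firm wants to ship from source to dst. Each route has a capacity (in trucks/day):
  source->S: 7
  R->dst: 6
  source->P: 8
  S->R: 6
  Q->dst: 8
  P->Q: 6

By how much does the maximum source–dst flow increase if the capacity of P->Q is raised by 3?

2

Original max flow = 12.
After raising cap(P->Q), augmenting paths through that edge carry 2 more units.
New max flow = 14. Increase = 2.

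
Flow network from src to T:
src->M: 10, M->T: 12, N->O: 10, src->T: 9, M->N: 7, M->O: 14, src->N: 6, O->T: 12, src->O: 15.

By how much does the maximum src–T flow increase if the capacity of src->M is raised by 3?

Original max flow = 31.
After raising cap(src->M), augmenting paths through that edge carry 2 more units.
New max flow = 33. Increase = 2.

2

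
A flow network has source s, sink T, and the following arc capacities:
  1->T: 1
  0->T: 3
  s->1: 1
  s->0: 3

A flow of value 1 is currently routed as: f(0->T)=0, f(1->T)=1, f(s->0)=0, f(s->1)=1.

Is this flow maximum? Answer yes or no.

No

Residual path s->0->T has bottleneck 3 > 0.
Pushing 3 along it raises the flow to 4, so the given flow is not maximum.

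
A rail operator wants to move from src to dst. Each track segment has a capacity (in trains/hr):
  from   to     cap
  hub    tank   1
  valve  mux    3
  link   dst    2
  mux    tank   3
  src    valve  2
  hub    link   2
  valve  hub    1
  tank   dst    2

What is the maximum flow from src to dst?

Augment src->valve->hub->link->dst: bottleneck 1. Total 1.
Augment src->valve->mux->tank->dst: bottleneck 1. Total 2.
No augmenting path remains in the residual graph.

2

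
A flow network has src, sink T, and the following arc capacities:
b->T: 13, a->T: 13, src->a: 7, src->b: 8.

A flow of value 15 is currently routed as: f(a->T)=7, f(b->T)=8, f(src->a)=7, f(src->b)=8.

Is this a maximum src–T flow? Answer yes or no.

Yes

Residual reachable from src: {src}; T is not reachable.
Saturated cut: src->a, src->b with total capacity 15 = current flow value. Flow is maximum.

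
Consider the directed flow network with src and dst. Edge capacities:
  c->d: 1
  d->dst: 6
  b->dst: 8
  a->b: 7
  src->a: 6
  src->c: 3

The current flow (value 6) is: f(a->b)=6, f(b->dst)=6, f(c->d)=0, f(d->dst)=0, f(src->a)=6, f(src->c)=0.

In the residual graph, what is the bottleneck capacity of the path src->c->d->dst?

Residual capacities along the path: src->c: 3, c->d: 1, d->dst: 6.
Minimum is 1.

1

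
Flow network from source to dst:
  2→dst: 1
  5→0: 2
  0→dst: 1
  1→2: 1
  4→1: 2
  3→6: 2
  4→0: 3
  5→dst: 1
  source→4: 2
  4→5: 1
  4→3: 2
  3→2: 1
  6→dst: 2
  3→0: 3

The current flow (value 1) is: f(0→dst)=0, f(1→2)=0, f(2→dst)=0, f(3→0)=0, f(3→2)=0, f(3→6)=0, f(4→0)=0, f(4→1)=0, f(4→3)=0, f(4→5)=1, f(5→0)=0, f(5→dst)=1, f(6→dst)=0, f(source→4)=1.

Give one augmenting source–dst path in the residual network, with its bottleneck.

source→4→0→dst, bottleneck 1

Residual along source→4→0→dst: source→4: 1, 4→0: 3, 0→dst: 1.
Bottleneck = min = 1.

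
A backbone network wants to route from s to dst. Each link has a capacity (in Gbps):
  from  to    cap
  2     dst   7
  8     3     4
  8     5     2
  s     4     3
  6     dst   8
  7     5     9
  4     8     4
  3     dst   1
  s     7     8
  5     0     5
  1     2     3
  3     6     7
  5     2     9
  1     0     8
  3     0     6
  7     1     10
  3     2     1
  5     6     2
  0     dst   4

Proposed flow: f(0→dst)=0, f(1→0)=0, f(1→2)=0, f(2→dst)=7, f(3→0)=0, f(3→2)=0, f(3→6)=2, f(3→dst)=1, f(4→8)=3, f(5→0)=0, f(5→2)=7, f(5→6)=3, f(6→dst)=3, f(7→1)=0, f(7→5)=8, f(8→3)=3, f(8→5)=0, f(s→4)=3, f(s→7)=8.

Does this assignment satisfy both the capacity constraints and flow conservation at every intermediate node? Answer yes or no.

Capacity violated on 5→6: flow 3 > capacity 2.

No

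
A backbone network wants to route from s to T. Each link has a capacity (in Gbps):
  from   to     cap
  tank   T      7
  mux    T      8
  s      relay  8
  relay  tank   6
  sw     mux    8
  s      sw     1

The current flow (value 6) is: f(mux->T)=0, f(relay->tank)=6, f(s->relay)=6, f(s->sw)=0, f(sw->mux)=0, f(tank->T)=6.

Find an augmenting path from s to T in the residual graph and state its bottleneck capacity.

s->sw->mux->T, bottleneck 1

Residual along s->sw->mux->T: s->sw: 1, sw->mux: 8, mux->T: 8.
Bottleneck = min = 1.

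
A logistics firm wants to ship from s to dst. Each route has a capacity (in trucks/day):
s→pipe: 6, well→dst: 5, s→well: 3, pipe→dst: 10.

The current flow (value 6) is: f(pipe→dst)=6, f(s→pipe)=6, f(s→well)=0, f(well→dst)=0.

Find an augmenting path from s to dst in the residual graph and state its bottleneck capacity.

Residual along s→well→dst: s→well: 3, well→dst: 5.
Bottleneck = min = 3.

s→well→dst, bottleneck 3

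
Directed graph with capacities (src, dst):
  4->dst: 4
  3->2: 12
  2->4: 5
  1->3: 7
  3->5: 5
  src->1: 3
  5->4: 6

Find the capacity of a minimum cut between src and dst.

3

Max flow = 3 (via 1 augmenting path).
In the residual at optimum, the set reachable from src is {src}.
Cut edges: src->1 (cap 3). Sum = 3.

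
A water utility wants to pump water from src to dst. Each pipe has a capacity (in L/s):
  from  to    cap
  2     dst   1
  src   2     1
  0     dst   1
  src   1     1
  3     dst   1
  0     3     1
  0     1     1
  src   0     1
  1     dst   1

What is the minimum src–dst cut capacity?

Max flow = 3 (via 3 augmenting paths).
In the residual at optimum, the set reachable from src is {src}.
Cut edges: src→0 (cap 1), src→2 (cap 1), src→1 (cap 1). Sum = 3.

3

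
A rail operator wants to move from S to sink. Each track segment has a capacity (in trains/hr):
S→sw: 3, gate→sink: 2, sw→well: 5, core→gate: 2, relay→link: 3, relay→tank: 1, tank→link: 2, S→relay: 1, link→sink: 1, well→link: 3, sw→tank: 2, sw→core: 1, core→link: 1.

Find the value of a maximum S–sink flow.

Augment S→relay→link→sink: bottleneck 1. Total 1.
Augment S→sw→core→gate→sink: bottleneck 1. Total 2.
No augmenting path remains in the residual graph.

2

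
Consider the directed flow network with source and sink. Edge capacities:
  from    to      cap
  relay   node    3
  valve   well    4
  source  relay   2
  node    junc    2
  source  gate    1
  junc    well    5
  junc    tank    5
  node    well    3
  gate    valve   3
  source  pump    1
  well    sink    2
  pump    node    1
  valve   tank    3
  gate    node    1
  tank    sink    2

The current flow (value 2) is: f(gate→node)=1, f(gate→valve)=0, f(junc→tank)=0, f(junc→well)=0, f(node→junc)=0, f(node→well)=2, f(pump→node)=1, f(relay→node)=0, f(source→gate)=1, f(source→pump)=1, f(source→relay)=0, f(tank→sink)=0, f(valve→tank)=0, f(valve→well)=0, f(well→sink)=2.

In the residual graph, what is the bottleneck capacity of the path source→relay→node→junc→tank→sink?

Residual capacities along the path: source→relay: 2, relay→node: 3, node→junc: 2, junc→tank: 5, tank→sink: 2.
Minimum is 2.

2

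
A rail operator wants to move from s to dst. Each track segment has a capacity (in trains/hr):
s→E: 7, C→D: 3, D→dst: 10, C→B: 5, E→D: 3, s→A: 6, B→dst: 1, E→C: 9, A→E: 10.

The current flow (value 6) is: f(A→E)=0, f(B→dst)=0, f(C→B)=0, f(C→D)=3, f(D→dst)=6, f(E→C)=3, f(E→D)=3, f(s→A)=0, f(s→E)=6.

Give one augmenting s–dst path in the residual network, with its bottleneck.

s→E→C→B→dst, bottleneck 1

Residual along s→E→C→B→dst: s→E: 1, E→C: 6, C→B: 5, B→dst: 1.
Bottleneck = min = 1.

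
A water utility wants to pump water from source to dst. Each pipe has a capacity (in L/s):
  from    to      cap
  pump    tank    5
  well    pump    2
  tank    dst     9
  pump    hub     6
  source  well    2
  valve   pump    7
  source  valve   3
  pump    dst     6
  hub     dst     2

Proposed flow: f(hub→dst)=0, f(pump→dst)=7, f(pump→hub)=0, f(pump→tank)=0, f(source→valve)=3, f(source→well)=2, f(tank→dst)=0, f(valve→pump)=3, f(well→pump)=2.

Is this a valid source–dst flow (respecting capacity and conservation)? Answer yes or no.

Capacity violated on pump→dst: flow 7 > capacity 6.

No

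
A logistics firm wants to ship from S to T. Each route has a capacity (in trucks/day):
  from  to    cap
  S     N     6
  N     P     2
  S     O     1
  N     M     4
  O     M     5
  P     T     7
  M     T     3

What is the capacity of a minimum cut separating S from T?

Max flow = 5 (via 2 augmenting paths).
In the residual at optimum, the set reachable from S is {M, N, O, S}.
Cut edges: N->P (cap 2), M->T (cap 3). Sum = 5.

5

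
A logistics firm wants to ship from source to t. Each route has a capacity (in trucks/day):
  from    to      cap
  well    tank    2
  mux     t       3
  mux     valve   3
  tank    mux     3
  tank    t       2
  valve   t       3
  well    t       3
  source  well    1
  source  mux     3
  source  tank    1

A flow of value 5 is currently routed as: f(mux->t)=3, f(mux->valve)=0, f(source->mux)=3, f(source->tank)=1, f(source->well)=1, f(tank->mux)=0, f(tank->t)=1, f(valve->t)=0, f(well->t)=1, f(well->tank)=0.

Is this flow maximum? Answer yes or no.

Yes

Residual reachable from source: {source}; t is not reachable.
Saturated cut: source->well, source->tank, source->mux with total capacity 5 = current flow value. Flow is maximum.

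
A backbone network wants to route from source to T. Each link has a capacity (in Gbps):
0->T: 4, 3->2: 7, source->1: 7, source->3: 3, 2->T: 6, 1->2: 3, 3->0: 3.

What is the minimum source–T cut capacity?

6

Max flow = 6 (via 2 augmenting paths).
In the residual at optimum, the set reachable from source is {1, source}.
Cut edges: source->3 (cap 3), 1->2 (cap 3). Sum = 6.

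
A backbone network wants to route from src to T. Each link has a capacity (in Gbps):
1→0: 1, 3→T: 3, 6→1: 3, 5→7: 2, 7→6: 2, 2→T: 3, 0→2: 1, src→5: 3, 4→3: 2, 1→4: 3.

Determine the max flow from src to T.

2

Augment src→5→7→6→1→0→2→T: bottleneck 1. Total 1.
Augment src→5→7→6→1→4→3→T: bottleneck 1. Total 2.
No augmenting path remains in the residual graph.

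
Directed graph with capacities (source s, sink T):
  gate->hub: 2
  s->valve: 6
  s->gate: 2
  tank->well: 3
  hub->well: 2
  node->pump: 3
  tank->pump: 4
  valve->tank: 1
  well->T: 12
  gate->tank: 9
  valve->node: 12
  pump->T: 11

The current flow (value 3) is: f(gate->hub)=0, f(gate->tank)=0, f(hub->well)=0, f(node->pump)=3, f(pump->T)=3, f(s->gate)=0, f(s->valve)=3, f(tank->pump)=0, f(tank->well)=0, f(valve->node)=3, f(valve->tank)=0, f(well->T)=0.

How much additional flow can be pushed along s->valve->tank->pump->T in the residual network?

1

Residual capacities along the path: s->valve: 3, valve->tank: 1, tank->pump: 4, pump->T: 8.
Minimum is 1.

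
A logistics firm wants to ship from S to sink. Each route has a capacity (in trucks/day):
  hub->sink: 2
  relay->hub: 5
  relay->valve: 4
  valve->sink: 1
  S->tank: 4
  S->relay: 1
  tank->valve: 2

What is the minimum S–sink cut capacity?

Max flow = 2 (via 2 augmenting paths).
In the residual at optimum, the set reachable from S is {S, tank, valve}.
Cut edges: S->relay (cap 1), valve->sink (cap 1). Sum = 2.

2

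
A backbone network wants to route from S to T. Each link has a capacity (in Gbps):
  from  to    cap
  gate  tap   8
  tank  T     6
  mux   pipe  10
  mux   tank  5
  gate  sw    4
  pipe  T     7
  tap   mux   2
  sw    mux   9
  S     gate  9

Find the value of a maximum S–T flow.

Augment S→gate→tap→mux→tank→T: bottleneck 2. Total 2.
Augment S→gate→sw→mux→tank→T: bottleneck 3. Total 5.
Augment S→gate→sw→mux→pipe→T: bottleneck 1. Total 6.
No augmenting path remains in the residual graph.

6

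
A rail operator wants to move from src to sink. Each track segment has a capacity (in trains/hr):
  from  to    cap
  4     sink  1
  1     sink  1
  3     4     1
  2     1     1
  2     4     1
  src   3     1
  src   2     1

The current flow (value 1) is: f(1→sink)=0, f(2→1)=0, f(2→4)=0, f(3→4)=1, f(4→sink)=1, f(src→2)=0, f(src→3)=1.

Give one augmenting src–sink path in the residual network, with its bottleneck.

Residual along src→2→1→sink: src→2: 1, 2→1: 1, 1→sink: 1.
Bottleneck = min = 1.

src→2→1→sink, bottleneck 1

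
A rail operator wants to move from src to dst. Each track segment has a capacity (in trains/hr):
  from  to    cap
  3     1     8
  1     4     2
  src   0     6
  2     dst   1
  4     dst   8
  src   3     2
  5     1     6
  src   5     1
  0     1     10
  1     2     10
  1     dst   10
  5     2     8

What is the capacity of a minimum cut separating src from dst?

Max flow = 9 (via 3 augmenting paths).
In the residual at optimum, the set reachable from src is {src}.
Cut edges: src->5 (cap 1), src->0 (cap 6), src->3 (cap 2). Sum = 9.

9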